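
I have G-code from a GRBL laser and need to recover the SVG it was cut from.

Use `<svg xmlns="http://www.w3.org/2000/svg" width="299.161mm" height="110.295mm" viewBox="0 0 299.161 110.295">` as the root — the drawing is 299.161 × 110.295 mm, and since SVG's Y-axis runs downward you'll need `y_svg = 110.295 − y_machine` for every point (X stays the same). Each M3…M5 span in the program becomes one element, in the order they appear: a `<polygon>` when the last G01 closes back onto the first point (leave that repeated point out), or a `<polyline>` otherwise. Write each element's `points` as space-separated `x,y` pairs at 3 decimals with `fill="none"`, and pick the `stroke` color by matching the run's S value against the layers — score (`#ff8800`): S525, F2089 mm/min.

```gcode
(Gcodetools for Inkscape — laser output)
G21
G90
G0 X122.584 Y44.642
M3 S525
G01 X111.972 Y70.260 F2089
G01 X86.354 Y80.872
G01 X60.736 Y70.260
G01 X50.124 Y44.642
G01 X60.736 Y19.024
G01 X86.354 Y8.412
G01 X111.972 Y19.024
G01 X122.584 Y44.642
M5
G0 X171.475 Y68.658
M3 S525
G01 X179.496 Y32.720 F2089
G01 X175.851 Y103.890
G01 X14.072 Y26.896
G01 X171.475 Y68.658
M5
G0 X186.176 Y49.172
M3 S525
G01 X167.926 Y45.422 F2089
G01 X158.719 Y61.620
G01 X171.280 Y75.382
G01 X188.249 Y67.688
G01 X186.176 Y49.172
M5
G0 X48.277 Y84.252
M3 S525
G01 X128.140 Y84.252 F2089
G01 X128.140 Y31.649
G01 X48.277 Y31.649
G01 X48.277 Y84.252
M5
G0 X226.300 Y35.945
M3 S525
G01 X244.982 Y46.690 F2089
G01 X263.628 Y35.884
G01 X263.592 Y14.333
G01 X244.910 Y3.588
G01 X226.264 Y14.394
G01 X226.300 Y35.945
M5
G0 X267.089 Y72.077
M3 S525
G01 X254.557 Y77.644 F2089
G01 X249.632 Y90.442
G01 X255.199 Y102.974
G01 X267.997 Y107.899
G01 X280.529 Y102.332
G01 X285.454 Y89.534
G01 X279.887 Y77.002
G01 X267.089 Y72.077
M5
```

Each laser-on run becomes one SVG element. Flip Y back into SVG space with y_svg = 110.295 − y_machine. Every run uses S525, so all elements get stroke `#ff8800` (score).

Run 1: The run returns to its start, so emit a `<polygon>` with points (Y-flipped): 122.584,65.653 111.972,40.035 86.354,29.423 60.736,40.035 50.124,65.653 60.736,91.271 86.354,101.883 111.972,91.271.

Run 2: The run returns to its start, so emit a `<polygon>` with points (Y-flipped): 171.475,41.637 179.496,77.575 175.851,6.405 14.072,83.399.

Run 3: The run returns to its start, so emit a `<polygon>` with points (Y-flipped): 186.176,61.123 167.926,64.873 158.719,48.675 171.280,34.913 188.249,42.607.

Run 4: The run returns to its start, so emit a `<polygon>` with points (Y-flipped): 48.277,26.043 128.140,26.043 128.140,78.646 48.277,78.646.

Run 5: The run returns to its start, so emit a `<polygon>` with points (Y-flipped): 226.300,74.350 244.982,63.605 263.628,74.411 263.592,95.962 244.910,106.707 226.264,95.901.

Run 6: The run returns to its start, so emit a `<polygon>` with points (Y-flipped): 267.089,38.218 254.557,32.651 249.632,19.853 255.199,7.321 267.997,2.396 280.529,7.963 285.454,20.761 279.887,33.293.

<svg xmlns="http://www.w3.org/2000/svg" width="299.161mm" height="110.295mm" viewBox="0 0 299.161 110.295">
  <polygon points="122.584,65.653 111.972,40.035 86.354,29.423 60.736,40.035 50.124,65.653 60.736,91.271 86.354,101.883 111.972,91.271" fill="none" stroke="#ff8800"/>
  <polygon points="171.475,41.637 179.496,77.575 175.851,6.405 14.072,83.399" fill="none" stroke="#ff8800"/>
  <polygon points="186.176,61.123 167.926,64.873 158.719,48.675 171.280,34.913 188.249,42.607" fill="none" stroke="#ff8800"/>
  <polygon points="48.277,26.043 128.140,26.043 128.140,78.646 48.277,78.646" fill="none" stroke="#ff8800"/>
  <polygon points="226.300,74.350 244.982,63.605 263.628,74.411 263.592,95.962 244.910,106.707 226.264,95.901" fill="none" stroke="#ff8800"/>
  <polygon points="267.089,38.218 254.557,32.651 249.632,19.853 255.199,7.321 267.997,2.396 280.529,7.963 285.454,20.761 279.887,33.293" fill="none" stroke="#ff8800"/>
</svg>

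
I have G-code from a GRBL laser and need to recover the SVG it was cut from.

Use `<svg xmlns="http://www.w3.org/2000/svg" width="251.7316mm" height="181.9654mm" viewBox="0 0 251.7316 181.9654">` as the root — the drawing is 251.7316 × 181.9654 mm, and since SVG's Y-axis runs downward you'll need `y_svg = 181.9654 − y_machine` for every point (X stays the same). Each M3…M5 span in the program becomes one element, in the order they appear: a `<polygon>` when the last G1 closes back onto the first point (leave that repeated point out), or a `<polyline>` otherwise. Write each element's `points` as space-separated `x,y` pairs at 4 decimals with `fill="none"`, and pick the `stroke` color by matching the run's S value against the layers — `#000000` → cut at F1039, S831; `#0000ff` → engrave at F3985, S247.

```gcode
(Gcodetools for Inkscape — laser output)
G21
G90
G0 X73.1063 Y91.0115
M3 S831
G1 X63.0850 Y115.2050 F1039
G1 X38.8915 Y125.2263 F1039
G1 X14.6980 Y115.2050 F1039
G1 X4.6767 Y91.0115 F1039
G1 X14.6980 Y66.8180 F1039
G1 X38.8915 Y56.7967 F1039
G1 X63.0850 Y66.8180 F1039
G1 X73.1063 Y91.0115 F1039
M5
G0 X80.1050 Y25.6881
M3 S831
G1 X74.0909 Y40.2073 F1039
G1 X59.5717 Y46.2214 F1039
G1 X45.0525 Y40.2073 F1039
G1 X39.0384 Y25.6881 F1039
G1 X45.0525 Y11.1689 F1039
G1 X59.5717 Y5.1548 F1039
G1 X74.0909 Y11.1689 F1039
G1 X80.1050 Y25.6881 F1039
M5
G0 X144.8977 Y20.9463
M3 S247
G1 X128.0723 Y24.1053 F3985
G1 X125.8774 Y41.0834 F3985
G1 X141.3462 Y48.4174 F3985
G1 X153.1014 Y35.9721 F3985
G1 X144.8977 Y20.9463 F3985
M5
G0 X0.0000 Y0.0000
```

Machine Y-up, SVG Y-down with viewBox height 181.9654, so y_svg = 181.9654 − y_machine; X carries over.

Run 1: the run's S831 means `#000000` (cut). The run returns to its start, so emit a `<polygon>` with points (Y-flipped): 73.1063,90.9539 63.0850,66.7604 38.8915,56.7391 14.6980,66.7604 4.6767,90.9539 14.6980,115.1474 38.8915,125.1687 63.0850,115.1474.

Run 2: S831 ⇒ cut layer `#000000`. The run returns to its start, so emit a `<polygon>` with points (Y-flipped): 80.1050,156.2773 74.0909,141.7581 59.5717,135.7440 45.0525,141.7581 39.0384,156.2773 45.0525,170.7965 59.5717,176.8106 74.0909,170.7965.

Run 3: power S247 maps to stroke `#0000ff` (engrave). The run returns to its start, so emit a `<polygon>` with points (Y-flipped): 144.8977,161.0191 128.0723,157.8601 125.8774,140.8820 141.3462,133.5480 153.1014,145.9933.

<svg xmlns="http://www.w3.org/2000/svg" width="251.7316mm" height="181.9654mm" viewBox="0 0 251.7316 181.9654">
  <polygon points="73.1063,90.9539 63.0850,66.7604 38.8915,56.7391 14.6980,66.7604 4.6767,90.9539 14.6980,115.1474 38.8915,125.1687 63.0850,115.1474" fill="none" stroke="#000000"/>
  <polygon points="80.1050,156.2773 74.0909,141.7581 59.5717,135.7440 45.0525,141.7581 39.0384,156.2773 45.0525,170.7965 59.5717,176.8106 74.0909,170.7965" fill="none" stroke="#000000"/>
  <polygon points="144.8977,161.0191 128.0723,157.8601 125.8774,140.8820 141.3462,133.5480 153.1014,145.9933" fill="none" stroke="#0000ff"/>
</svg>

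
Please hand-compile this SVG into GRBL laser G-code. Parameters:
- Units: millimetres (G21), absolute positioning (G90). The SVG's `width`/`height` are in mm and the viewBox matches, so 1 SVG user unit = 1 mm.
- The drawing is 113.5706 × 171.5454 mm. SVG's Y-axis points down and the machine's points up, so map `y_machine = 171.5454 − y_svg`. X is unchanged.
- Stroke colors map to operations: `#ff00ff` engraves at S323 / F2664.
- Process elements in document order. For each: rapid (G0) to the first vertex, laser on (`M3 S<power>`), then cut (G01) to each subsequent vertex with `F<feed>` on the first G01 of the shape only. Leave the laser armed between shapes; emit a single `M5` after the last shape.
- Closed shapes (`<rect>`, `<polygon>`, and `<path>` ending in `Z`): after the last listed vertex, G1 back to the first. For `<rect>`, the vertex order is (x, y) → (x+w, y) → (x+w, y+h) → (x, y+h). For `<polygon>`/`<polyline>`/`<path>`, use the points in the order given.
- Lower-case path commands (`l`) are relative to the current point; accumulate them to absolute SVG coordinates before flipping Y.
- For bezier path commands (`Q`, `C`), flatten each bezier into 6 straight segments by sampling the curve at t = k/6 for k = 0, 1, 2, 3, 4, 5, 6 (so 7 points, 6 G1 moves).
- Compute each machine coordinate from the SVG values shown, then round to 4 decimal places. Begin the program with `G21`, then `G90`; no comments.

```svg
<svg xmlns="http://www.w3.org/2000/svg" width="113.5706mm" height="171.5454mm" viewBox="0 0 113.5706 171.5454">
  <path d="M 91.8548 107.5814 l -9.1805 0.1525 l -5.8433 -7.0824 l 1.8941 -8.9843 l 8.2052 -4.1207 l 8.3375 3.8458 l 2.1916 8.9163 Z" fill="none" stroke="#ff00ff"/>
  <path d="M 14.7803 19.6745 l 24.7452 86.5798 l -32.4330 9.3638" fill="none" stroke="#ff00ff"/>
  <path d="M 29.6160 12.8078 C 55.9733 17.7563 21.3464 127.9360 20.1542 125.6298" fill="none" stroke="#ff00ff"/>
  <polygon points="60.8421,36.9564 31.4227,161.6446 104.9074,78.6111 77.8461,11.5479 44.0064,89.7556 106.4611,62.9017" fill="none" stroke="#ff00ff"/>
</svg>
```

viewBox `0 0 113.5706 171.5454` with mm width/height → 1 unit = 1 mm. Flip: y_m = 171.5454 − y_svg.

**Shape 1** — `<path>` regular polygon, stroke `#ff00ff` → engrave (S323, F2664). Machine vertices: (91.8548,63.9640) → (82.6743,63.8115) → (76.8310,70.8939) → (78.7251,79.8782) → (86.9303,83.9989) → (95.2678,80.1531) → (97.4594,71.2368) → (91.8548,63.9640). Closed: final G1 returns to the first vertex.

**Shape 2** — `<path>` open polyline, stroke `#ff00ff` → engrave (S323, F2664). Machine vertices: (14.7803,151.8709) → (39.5255,65.2911) → (7.0925,55.9273). Open path.

**Shape 3** — `<path>` cubic bezier, stroke `#ff00ff` → engrave (S323, F2664). Control points (SVG): P0=(29.6160,12.8078), P1=(55.9733,17.7563), P2=(21.3464,127.9360), P3=(20.1542,125.6298); sampled at t=k/6. Machine vertices: (29.6160,158.7376) → (38.1498,148.5020) → (39.1422,126.7756) → (35.2162,99.6061) → (28.9943,73.0411) → (23.0994,53.1284) → (20.1542,45.9156). Open path.

**Shape 4** — `<polygon>` closed polygon, stroke `#ff00ff` → engrave (S323, F2664). Machine vertices: (60.8421,134.5890) → (31.4227,9.9008) → (104.9074,92.9343) → (77.8461,159.9975) → (44.0064,81.7898) → (106.4611,108.6437) → (60.8421,134.5890). Closed: final G1 returns to the first vertex.

G21
G90
G0 X91.8548 Y63.9640
M3 S323
G01 X82.6743 Y63.8115 F2664
G01 X76.8310 Y70.8939
G01 X78.7251 Y79.8782
G01 X86.9303 Y83.9989
G01 X95.2678 Y80.1531
G01 X97.4594 Y71.2368
G01 X91.8548 Y63.9640
G0 X14.7803 Y151.8709
M3 S323
G01 X39.5255 Y65.2911 F2664
G01 X7.0925 Y55.9273
G0 X29.6160 Y158.7376
M3 S323
G01 X38.1498 Y148.5020 F2664
G01 X39.1422 Y126.7756
G01 X35.2162 Y99.6061
G01 X28.9943 Y73.0411
G01 X23.0994 Y53.1284
G01 X20.1542 Y45.9156
G0 X60.8421 Y134.5890
M3 S323
G01 X31.4227 Y9.9008 F2664
G01 X104.9074 Y92.9343
G01 X77.8461 Y159.9975
G01 X44.0064 Y81.7898
G01 X106.4611 Y108.6437
G01 X60.8421 Y134.5890
M5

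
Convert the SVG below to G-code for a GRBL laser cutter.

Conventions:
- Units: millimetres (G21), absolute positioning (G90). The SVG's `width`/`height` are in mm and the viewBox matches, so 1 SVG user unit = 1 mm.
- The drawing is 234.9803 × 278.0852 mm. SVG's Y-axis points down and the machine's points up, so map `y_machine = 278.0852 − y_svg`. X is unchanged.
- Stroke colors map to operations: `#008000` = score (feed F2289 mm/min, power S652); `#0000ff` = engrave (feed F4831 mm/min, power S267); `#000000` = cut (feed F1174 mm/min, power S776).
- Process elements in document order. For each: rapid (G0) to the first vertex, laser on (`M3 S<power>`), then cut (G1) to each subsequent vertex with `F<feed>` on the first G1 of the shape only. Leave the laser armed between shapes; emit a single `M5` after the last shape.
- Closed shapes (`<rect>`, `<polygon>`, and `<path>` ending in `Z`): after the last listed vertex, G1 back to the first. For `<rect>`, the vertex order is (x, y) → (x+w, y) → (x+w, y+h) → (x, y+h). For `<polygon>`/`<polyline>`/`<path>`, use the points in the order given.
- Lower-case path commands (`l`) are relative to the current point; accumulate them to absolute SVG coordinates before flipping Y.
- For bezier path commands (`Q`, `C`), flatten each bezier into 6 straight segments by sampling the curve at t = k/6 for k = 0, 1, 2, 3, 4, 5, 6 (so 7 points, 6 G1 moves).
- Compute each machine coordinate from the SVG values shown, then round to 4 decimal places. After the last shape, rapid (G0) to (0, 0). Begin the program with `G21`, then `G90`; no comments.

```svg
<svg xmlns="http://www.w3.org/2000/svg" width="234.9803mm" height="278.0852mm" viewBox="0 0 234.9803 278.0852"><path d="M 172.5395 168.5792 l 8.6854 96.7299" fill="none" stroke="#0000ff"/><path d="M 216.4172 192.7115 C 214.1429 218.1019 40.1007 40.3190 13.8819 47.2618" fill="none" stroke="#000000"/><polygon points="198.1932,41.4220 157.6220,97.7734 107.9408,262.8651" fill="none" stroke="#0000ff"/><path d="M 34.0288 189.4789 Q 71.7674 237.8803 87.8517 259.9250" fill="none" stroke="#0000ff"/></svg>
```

viewBox `0 0 234.9803 278.0852` with mm width/height → 1 unit = 1 mm. Flip: y_m = 278.0852 − y_svg.

**Shape 1** — `<path>` line segment, stroke `#0000ff` → engrave (S267, F4831). Machine vertices: (172.5395,109.5060) → (181.2249,12.7761). Open path.

**Shape 2** — `<path>` cubic bezier, stroke `#000000` → cut (S776, F1174). Control points (SVG): P0=(216.4172,192.7115), P1=(214.1429,218.1019), P2=(40.1007,40.3190), P3=(13.8819,47.2618); sampled at t=k/6. Machine vertices: (216.4172,85.3737) → (202.4456,87.8138) → (168.7236,113.3411) → (124.1287,151.1807) → (77.5385,190.5576) → (37.8303,220.6968) → (13.8819,230.8234). Open path.

**Shape 3** — `<polygon>` closed polygon, stroke `#0000ff` → engrave (S267, F4831). Machine vertices: (198.1932,236.6632) → (157.6220,180.3118) → (107.9408,15.2201) → (198.1932,236.6632). Closed: final G1 returns to the first vertex.

**Shape 4** — `<path>` quadratic bezier, stroke `#0000ff` → engrave (S267, F4831). Control points (SVG): P0=(34.0288,189.4789), P1=(71.7674,237.8803), P2=(87.8517,259.9250); sampled at t=k/6. Machine vertices: (34.0288,88.6063) → (46.0068,73.2046) → (56.7818,59.2672) → (66.3538,46.7941) → (74.7228,35.7852) → (81.8888,26.2406) → (87.8517,18.1602). Open path.

G21
G90
G0 X172.5395 Y109.5060
M3 S267
G1 X181.2249 Y12.7761 F4831
G0 X216.4172 Y85.3737
M3 S776
G1 X202.4456 Y87.8138 F1174
G1 X168.7236 Y113.3411
G1 X124.1287 Y151.1807
G1 X77.5385 Y190.5576
G1 X37.8303 Y220.6968
G1 X13.8819 Y230.8234
G0 X198.1932 Y236.6632
M3 S267
G1 X157.6220 Y180.3118 F4831
G1 X107.9408 Y15.2201
G1 X198.1932 Y236.6632
G0 X34.0288 Y88.6063
M3 S267
G1 X46.0068 Y73.2046 F4831
G1 X56.7818 Y59.2672
G1 X66.3538 Y46.7941
G1 X74.7228 Y35.7852
G1 X81.8888 Y26.2406
G1 X87.8517 Y18.1602
M5
G0 X0.0000 Y0.0000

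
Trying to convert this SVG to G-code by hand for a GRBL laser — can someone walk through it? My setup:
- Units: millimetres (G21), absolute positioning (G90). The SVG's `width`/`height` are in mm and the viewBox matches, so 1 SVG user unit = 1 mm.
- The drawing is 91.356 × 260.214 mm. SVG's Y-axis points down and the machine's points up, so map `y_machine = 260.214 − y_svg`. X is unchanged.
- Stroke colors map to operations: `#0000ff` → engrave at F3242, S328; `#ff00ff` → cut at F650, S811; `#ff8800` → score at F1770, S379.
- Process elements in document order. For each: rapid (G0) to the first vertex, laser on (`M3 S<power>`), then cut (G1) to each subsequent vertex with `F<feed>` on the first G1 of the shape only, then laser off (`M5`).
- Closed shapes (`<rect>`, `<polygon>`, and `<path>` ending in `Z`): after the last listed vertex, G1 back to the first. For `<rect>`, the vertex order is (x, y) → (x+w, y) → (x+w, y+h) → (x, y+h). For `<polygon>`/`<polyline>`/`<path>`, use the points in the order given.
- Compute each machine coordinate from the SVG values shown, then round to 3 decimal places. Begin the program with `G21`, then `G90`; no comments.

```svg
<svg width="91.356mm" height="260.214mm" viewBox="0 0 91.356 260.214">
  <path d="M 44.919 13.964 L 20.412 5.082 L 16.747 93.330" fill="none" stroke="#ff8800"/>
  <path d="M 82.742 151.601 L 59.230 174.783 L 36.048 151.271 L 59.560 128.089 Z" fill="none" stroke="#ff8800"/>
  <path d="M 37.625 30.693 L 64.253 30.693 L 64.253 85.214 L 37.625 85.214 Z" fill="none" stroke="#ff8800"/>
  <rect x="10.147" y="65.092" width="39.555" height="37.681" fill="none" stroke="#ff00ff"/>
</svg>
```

G21
G90
G0 X44.919 Y246.250
M3 S379
G1 X20.412 Y255.132 F1770
G1 X16.747 Y166.884
M5
G0 X82.742 Y108.613
M3 S379
G1 X59.230 Y85.431 F1770
G1 X36.048 Y108.943
G1 X59.560 Y132.125
G1 X82.742 Y108.613
M5
G0 X37.625 Y229.521
M3 S379
G1 X64.253 Y229.521 F1770
G1 X64.253 Y175.000
G1 X37.625 Y175.000
G1 X37.625 Y229.521
M5
G0 X10.147 Y195.122
M3 S811
G1 X49.702 Y195.122 F650
G1 X49.702 Y157.441
G1 X10.147 Y157.441
G1 X10.147 Y195.122
M5

1 u = 1 mm; y_m = 260.214 − y.

[1] `<path>` open polyline, #ff8800→score S379 F1770: (44.919,246.250) → (20.412,255.132) → (16.747,166.884)

[2] `<path>` regular polygon, #ff8800→score S379 F1770: (82.742,108.613) → (59.230,85.431) → (36.048,108.943) → (59.560,132.125) → (82.742,108.613) (closed)

[3] `<path>` rectangle, #ff8800→score S379 F1770: (37.625,229.521) → (64.253,229.521) → (64.253,175.000) → (37.625,175.000) → (37.625,229.521) (closed)

[4] `<rect>` rectangle, #ff00ff→cut S811 F650: (10.147,195.122) → (49.702,195.122) → (49.702,157.441) → (10.147,157.441) → (10.147,195.122) (closed)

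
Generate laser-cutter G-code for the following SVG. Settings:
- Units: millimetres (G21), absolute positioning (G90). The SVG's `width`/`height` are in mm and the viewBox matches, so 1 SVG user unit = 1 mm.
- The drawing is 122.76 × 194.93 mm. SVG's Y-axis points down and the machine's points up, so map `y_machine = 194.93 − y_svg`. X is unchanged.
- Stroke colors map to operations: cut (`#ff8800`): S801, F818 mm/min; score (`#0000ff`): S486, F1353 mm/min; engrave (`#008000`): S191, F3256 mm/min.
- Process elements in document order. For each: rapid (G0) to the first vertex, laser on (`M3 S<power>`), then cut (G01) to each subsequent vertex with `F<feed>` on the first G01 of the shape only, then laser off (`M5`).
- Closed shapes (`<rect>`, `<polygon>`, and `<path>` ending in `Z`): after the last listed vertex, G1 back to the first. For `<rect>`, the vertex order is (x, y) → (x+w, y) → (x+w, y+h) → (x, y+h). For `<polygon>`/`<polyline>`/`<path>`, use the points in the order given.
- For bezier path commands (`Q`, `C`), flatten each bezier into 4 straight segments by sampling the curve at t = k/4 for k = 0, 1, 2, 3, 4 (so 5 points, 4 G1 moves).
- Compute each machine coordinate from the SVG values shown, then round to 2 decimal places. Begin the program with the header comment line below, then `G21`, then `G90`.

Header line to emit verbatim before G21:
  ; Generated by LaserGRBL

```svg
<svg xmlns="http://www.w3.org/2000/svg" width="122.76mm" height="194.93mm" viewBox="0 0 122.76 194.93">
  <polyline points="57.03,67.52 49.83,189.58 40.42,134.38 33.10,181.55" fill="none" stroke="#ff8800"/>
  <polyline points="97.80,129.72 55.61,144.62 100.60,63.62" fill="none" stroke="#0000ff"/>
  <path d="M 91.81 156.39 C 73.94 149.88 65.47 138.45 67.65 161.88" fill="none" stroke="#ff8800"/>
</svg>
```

Since the viewBox matches the mm dimensions, user units are millimetres directly. The only transform is the Y-flip y_m = 194.93 − y_svg.

Shape 1 is a open polyline drawn with `<polyline>`. Its stroke #ff8800 means cut at S801, F818. After flipping Y the toolpath is (57.03,127.41) → (49.83,5.35) → (40.42,60.55) → (33.10,13.38).

Shape 2 is a open polyline drawn with `<polyline>`. Its stroke #0000ff means score at S486, F1353. After flipping Y the toolpath is (97.80,65.21) → (55.61,50.31) → (100.60,131.31).

Shape 3 is a cubic bezier drawn with `<path>`. Its stroke #ff8800 means cut at S801, F818. After flipping Y the toolpath is (91.81,38.54) → (80.19,43.72) → (72.21,47.02) → (67.99,44.71) → (67.65,33.05).

; Generated by LaserGRBL
G21
G90
G0 X57.03 Y127.41
M3 S801
G01 X49.83 Y5.35 F818
G01 X40.42 Y60.55
G01 X33.10 Y13.38
M5
G0 X97.80 Y65.21
M3 S486
G01 X55.61 Y50.31 F1353
G01 X100.60 Y131.31
M5
G0 X91.81 Y38.54
M3 S801
G01 X80.19 Y43.72 F818
G01 X72.21 Y47.02
G01 X67.99 Y44.71
G01 X67.65 Y33.05
M5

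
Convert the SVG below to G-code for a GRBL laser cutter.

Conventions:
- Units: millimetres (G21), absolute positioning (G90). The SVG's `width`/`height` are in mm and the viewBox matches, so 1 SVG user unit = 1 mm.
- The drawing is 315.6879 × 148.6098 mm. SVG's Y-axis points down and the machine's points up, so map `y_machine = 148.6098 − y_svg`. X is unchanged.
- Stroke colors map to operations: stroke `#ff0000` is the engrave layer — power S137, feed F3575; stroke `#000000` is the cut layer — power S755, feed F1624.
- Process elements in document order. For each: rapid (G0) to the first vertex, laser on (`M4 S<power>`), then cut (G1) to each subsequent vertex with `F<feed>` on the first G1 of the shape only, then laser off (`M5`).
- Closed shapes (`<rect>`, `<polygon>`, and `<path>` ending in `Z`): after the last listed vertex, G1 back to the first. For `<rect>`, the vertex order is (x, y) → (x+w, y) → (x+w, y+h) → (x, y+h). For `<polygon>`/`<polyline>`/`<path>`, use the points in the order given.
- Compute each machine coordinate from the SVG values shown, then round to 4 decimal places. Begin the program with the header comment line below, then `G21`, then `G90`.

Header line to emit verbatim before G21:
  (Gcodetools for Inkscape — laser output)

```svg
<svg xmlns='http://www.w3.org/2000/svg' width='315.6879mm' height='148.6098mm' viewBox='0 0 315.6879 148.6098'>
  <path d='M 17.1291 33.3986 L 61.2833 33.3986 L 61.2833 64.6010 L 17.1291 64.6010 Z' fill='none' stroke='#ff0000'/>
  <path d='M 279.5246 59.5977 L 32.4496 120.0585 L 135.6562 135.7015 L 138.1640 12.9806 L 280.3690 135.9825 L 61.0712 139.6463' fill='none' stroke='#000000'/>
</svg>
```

(Gcodetools for Inkscape — laser output)
G21
G90
G0 X17.1291 Y115.2112
M4 S137
G1 X61.2833 Y115.2112 F3575
G1 X61.2833 Y84.0088
G1 X17.1291 Y84.0088
G1 X17.1291 Y115.2112
M5
G0 X279.5246 Y89.0121
M4 S755
G1 X32.4496 Y28.5513 F1624
G1 X135.6562 Y12.9083
G1 X138.1640 Y135.6292
G1 X280.3690 Y12.6273
G1 X61.0712 Y8.9635
M5

Since the viewBox matches the mm dimensions, user units are millimetres directly. The only transform is the Y-flip y_m = 148.6098 − y_svg.

Shape 1 is a rectangle drawn with `<path>`. Its stroke #ff0000 means engrave at S137, F3575. After flipping Y the toolpath is (17.1291,115.2112) → (61.2833,115.2112) → (61.2833,84.0088) → (17.1291,84.0088) → (17.1291,115.2112), returning to the start.

Shape 2 is a open polyline drawn with `<path>`. Its stroke #000000 means cut at S755, F1624. After flipping Y the toolpath is (279.5246,89.0121) → (32.4496,28.5513) → (135.6562,12.9083) → (138.1640,135.6292) → (280.3690,12.6273) → (61.0712,8.9635).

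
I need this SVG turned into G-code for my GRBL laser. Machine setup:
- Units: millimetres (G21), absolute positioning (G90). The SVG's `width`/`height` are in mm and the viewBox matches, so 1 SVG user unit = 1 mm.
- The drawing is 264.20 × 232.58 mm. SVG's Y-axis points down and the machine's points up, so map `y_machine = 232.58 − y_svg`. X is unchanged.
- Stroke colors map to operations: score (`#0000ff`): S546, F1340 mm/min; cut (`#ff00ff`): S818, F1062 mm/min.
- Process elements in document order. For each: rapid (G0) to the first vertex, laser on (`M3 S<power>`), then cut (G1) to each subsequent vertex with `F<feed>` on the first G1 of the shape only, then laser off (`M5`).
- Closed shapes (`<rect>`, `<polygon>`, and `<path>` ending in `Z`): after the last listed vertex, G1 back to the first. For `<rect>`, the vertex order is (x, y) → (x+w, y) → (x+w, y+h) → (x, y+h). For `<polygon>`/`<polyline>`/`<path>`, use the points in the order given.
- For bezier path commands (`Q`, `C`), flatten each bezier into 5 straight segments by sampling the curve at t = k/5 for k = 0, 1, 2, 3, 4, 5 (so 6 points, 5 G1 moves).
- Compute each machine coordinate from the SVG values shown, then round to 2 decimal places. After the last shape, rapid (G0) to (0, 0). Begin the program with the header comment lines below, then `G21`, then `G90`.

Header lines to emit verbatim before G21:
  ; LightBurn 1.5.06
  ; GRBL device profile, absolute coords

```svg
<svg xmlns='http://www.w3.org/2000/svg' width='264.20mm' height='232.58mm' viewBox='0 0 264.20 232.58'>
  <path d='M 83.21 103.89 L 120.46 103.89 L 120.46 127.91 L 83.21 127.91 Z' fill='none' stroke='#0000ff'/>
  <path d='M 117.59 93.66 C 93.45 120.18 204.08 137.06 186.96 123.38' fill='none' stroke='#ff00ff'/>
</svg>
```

; LightBurn 1.5.06
; GRBL device profile, absolute coords
G21
G90
G0 X83.21 Y128.69
M3 S546
G1 X120.46 Y128.69 F1340
G1 X120.46 Y104.67
G1 X83.21 Y104.67
G1 X83.21 Y128.69
M5
G0 X117.59 Y138.92
M3 S818
G1 X117.18 Y124.33 F1062
G1 X136.51 Y113.06
G1 X162.99 Y106.11
G1 X184.00 Y104.49
G1 X186.96 Y109.20
M5
G0 X0.00 Y0.00

1 u = 1 mm; y_m = 232.58 − y.

[1] `<path>` rectangle, #0000ff→score S546 F1340: (83.21,128.69) → (120.46,128.69) → (120.46,104.67) → (83.21,104.67) → (83.21,128.69) (closed)

[2] `<path>` cubic bezier, #ff00ff→cut S818 F1062: (117.59,138.92) → (117.18,124.33) → (136.51,113.06) → (162.99,106.11) → (184.00,104.49) → (186.96,109.20)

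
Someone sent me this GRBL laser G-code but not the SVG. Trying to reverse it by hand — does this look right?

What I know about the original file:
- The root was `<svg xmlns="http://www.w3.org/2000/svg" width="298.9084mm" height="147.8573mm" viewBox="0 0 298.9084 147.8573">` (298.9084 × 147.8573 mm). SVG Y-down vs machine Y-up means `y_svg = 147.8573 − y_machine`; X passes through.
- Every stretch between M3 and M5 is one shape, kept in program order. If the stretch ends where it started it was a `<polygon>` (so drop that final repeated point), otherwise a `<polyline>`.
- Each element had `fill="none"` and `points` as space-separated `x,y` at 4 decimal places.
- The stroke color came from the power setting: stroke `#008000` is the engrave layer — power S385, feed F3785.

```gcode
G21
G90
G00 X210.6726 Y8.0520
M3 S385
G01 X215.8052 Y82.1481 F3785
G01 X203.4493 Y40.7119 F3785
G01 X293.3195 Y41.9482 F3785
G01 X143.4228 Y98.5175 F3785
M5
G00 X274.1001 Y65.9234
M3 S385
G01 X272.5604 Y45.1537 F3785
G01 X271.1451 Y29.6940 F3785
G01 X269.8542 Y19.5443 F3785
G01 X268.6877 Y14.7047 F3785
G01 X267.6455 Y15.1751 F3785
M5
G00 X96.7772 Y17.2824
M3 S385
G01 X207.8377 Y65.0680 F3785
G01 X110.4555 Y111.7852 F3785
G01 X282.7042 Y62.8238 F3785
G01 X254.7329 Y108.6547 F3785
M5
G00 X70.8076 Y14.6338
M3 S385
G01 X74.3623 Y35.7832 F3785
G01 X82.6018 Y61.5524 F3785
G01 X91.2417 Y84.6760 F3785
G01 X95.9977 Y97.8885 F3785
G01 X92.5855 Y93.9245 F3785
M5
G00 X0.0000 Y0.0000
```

<svg xmlns="http://www.w3.org/2000/svg" width="298.9084mm" height="147.8573mm" viewBox="0 0 298.9084 147.8573">
  <polyline points="210.6726,139.8053 215.8052,65.7092 203.4493,107.1454 293.3195,105.9091 143.4228,49.3398" fill="none" stroke="#008000"/>
  <polyline points="274.1001,81.9339 272.5604,102.7036 271.1451,118.1633 269.8542,128.3130 268.6877,133.1526 267.6455,132.6822" fill="none" stroke="#008000"/>
  <polyline points="96.7772,130.5749 207.8377,82.7893 110.4555,36.0721 282.7042,85.0335 254.7329,39.2026" fill="none" stroke="#008000"/>
  <polyline points="70.8076,133.2235 74.3623,112.0741 82.6018,86.3049 91.2417,63.1813 95.9977,49.9688 92.5855,53.9328" fill="none" stroke="#008000"/>
</svg>

Each laser-on run becomes one SVG element. Flip Y back into SVG space with y_svg = 147.8573 − y_machine. Every run uses S385, so all elements get stroke `#008000` (engrave).

Run 1: The run is open, so emit a `<polyline>` with points (Y-flipped): 210.6726,139.8053 215.8052,65.7092 203.4493,107.1454 293.3195,105.9091 143.4228,49.3398.

Run 2: The run is open, so emit a `<polyline>` with points (Y-flipped): 274.1001,81.9339 272.5604,102.7036 271.1451,118.1633 269.8542,128.3130 268.6877,133.1526 267.6455,132.6822.

Run 3: The run is open, so emit a `<polyline>` with points (Y-flipped): 96.7772,130.5749 207.8377,82.7893 110.4555,36.0721 282.7042,85.0335 254.7329,39.2026.

Run 4: The run is open, so emit a `<polyline>` with points (Y-flipped): 70.8076,133.2235 74.3623,112.0741 82.6018,86.3049 91.2417,63.1813 95.9977,49.9688 92.5855,53.9328.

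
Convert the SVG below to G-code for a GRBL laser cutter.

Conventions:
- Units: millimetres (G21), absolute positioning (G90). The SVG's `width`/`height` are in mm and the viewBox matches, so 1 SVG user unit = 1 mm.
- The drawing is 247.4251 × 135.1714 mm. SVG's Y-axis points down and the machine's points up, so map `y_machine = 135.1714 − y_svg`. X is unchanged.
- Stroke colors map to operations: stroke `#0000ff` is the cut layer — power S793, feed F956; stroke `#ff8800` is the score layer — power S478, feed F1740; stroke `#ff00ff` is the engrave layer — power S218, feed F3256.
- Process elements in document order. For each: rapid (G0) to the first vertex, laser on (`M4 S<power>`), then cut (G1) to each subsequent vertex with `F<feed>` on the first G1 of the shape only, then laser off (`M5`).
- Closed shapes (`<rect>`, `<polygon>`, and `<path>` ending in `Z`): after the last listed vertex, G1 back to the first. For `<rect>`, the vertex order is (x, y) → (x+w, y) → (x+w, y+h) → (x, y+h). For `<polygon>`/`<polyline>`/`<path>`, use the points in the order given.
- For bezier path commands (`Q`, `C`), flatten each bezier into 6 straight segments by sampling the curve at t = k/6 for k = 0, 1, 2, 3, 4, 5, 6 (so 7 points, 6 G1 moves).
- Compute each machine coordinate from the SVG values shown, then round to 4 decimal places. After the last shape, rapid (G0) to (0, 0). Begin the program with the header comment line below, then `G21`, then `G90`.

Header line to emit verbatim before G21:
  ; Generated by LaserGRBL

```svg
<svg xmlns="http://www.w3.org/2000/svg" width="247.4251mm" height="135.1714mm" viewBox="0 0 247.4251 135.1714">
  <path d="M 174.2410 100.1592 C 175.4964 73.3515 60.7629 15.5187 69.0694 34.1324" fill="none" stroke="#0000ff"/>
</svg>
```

Since the viewBox matches the mm dimensions, user units are millimetres directly. The only transform is the Y-flip y_m = 135.1714 − y_svg.

Shape 1 is a cubic bezier drawn with `<path>`. Its stroke #0000ff means cut at S793, F956. After flipping Y the toolpath is (174.2410,35.0122) → (166.3096,50.5039) → (145.6864,68.1812) → (119.0110,85.0586) → (92.9233,98.1510) → (74.0629,104.4729) → (69.0694,101.0390).

; Generated by LaserGRBL
G21
G90
G0 X174.2410 Y35.0122
M4 S793
G1 X166.3096 Y50.5039 F956
G1 X145.6864 Y68.1812
G1 X119.0110 Y85.0586
G1 X92.9233 Y98.1510
G1 X74.0629 Y104.4729
G1 X69.0694 Y101.0390
M5
G0 X0.0000 Y0.0000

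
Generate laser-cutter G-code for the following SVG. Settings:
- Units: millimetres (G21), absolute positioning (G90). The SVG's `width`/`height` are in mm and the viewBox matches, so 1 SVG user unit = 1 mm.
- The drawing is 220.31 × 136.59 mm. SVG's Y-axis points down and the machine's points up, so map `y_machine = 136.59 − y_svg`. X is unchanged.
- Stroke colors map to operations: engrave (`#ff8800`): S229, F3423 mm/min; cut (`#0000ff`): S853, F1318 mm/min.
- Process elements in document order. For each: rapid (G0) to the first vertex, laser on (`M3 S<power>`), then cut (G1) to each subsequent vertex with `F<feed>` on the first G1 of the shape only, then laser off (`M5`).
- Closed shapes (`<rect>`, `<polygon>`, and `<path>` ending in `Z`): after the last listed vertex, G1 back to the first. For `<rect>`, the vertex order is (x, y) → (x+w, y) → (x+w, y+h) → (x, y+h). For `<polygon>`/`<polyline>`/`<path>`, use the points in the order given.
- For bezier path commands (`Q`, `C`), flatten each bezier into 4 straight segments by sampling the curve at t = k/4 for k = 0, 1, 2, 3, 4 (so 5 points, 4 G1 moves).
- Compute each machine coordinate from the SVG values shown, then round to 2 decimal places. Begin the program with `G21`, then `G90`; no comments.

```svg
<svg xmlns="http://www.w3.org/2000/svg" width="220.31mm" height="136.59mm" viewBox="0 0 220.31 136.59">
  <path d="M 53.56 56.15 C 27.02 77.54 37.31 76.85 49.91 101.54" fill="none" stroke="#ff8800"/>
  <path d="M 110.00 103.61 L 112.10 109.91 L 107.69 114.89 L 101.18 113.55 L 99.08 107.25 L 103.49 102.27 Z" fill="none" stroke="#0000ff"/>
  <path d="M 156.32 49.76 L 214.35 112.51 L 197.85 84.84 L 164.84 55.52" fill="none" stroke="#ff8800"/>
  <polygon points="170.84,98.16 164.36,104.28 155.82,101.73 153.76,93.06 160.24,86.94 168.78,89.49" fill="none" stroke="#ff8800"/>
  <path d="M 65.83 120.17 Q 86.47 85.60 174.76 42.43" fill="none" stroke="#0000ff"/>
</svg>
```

G21
G90
G0 X53.56 Y80.44
M3 S229
G1 X40.02 Y67.80 F3423
G1 X37.06 Y58.98
G1 X41.43 Y49.55
G1 X49.91 Y35.05
M5
G0 X110.00 Y32.98
M3 S853
G1 X112.10 Y26.68 F1318
G1 X107.69 Y21.70
G1 X101.18 Y23.04
G1 X99.08 Y29.34
G1 X103.49 Y34.32
G1 X110.00 Y32.98
M5
G0 X156.32 Y86.83
M3 S229
G1 X214.35 Y24.08 F3423
G1 X197.85 Y51.75
G1 X164.84 Y81.07
M5
G0 X170.84 Y38.43
M3 S229
G1 X164.36 Y32.31 F3423
G1 X155.82 Y34.86
G1 X153.76 Y43.53
G1 X160.24 Y49.65
G1 X168.78 Y47.10
G1 X170.84 Y38.43
M5
G0 X65.83 Y16.42
M3 S853
G1 X80.38 Y34.24 F1318
G1 X103.38 Y53.14
G1 X134.84 Y73.11
G1 X174.76 Y94.16
M5

viewBox `0 0 220.31 136.59` with mm width/height → 1 unit = 1 mm. Flip: y_m = 136.59 − y_svg.

**Shape 1** — `<path>` cubic bezier, stroke `#ff8800` → engrave (S229, F3423). Control points (SVG): P0=(53.56,56.15), P1=(27.02,77.54), P2=(37.31,76.85), P3=(49.91,101.54); sampled at t=k/4. Machine vertices: (53.56,80.44) → (40.02,67.80) → (37.06,58.98) → (41.43,49.55) → (49.91,35.05). Open path.

**Shape 2** — `<path>` regular polygon, stroke `#0000ff` → cut (S853, F1318). Machine vertices: (110.00,32.98) → (112.10,26.68) → (107.69,21.70) → (101.18,23.04) → (99.08,29.34) → (103.49,34.32) → (110.00,32.98). Closed: final G1 returns to the first vertex.

**Shape 3** — `<path>` open polyline, stroke `#ff8800` → engrave (S229, F3423). Machine vertices: (156.32,86.83) → (214.35,24.08) → (197.85,51.75) → (164.84,81.07). Open path.

**Shape 4** — `<polygon>` regular polygon, stroke `#ff8800` → engrave (S229, F3423). Machine vertices: (170.84,38.43) → (164.36,32.31) → (155.82,34.86) → (153.76,43.53) → (160.24,49.65) → (168.78,47.10) → (170.84,38.43). Closed: final G1 returns to the first vertex.

**Shape 5** — `<path>` quadratic bezier, stroke `#0000ff` → cut (S853, F1318). Control points (SVG): P0=(65.83,120.17), P1=(86.47,85.60), P2=(174.76,42.43); sampled at t=k/4. Machine vertices: (65.83,16.42) → (80.38,34.24) → (103.38,53.14) → (134.84,73.11) → (174.76,94.16). Open path.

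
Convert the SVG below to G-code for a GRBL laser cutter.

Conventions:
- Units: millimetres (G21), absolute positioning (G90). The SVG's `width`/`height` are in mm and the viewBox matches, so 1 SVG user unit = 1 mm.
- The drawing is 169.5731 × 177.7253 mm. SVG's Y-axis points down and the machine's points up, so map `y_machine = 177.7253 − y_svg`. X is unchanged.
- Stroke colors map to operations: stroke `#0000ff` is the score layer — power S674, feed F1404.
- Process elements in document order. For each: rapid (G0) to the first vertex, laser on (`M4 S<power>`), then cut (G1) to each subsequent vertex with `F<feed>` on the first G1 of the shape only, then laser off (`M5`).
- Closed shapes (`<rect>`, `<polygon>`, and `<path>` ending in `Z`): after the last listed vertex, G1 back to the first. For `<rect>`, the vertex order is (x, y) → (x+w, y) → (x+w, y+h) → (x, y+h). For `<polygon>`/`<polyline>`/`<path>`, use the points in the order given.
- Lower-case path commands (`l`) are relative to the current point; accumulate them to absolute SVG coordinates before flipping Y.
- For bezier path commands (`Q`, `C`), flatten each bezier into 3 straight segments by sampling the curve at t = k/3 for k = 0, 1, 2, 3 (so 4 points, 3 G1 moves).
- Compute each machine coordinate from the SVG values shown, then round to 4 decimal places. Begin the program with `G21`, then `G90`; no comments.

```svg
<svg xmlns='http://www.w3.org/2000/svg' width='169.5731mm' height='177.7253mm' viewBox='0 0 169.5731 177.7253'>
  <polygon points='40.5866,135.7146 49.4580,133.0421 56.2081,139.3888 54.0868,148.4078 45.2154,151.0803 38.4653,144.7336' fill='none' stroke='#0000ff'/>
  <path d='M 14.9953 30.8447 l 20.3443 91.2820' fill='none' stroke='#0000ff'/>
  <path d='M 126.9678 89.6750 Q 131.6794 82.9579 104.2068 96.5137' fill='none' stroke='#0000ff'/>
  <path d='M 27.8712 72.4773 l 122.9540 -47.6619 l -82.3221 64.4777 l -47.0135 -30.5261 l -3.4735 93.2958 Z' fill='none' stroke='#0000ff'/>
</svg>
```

G21
G90
G0 X40.5866 Y42.0107
M4 S674
G1 X49.4580 Y44.6832 F1404
G1 X56.2081 Y38.3365
G1 X54.0868 Y29.3175
G1 X45.2154 Y26.6450
G1 X38.4653 Y32.9917
G1 X40.5866 Y42.0107
M5
G0 X14.9953 Y146.8806
M4 S674
G1 X35.3396 Y55.5986 F1404
M5
G0 X126.9678 Y88.0503
M4 S674
G1 X126.5328 Y90.2758 F1404
G1 X118.9458 Y87.9963
G1 X104.2068 Y81.2116
M5
G0 X27.8712 Y105.2480
M4 S674
G1 X150.8252 Y152.9099 F1404
G1 X68.5031 Y88.4322
G1 X21.4896 Y118.9583
G1 X18.0161 Y25.6625
G1 X27.8712 Y105.2480
M5

1 u = 1 mm; y_m = 177.7253 − y.

[1] `<polygon>` regular polygon, #0000ff→score S674 F1404: (40.5866,42.0107) → (49.4580,44.6832) → (56.2081,38.3365) → (54.0868,29.3175) → (45.2154,26.6450) → (38.4653,32.9917) → (40.5866,42.0107) (closed)

[2] `<path>` line segment, #0000ff→score S674 F1404: (14.9953,146.8806) → (35.3396,55.5986)

[3] `<path>` quadratic bezier, #0000ff→score S674 F1404: (126.9678,88.0503) → (126.5328,90.2758) → (118.9458,87.9963) → (104.2068,81.2116)

[4] `<path>` closed polygon, #0000ff→score S674 F1404: (27.8712,105.2480) → (150.8252,152.9099) → (68.5031,88.4322) → (21.4896,118.9583) → (18.0161,25.6625) → (27.8712,105.2480) (closed)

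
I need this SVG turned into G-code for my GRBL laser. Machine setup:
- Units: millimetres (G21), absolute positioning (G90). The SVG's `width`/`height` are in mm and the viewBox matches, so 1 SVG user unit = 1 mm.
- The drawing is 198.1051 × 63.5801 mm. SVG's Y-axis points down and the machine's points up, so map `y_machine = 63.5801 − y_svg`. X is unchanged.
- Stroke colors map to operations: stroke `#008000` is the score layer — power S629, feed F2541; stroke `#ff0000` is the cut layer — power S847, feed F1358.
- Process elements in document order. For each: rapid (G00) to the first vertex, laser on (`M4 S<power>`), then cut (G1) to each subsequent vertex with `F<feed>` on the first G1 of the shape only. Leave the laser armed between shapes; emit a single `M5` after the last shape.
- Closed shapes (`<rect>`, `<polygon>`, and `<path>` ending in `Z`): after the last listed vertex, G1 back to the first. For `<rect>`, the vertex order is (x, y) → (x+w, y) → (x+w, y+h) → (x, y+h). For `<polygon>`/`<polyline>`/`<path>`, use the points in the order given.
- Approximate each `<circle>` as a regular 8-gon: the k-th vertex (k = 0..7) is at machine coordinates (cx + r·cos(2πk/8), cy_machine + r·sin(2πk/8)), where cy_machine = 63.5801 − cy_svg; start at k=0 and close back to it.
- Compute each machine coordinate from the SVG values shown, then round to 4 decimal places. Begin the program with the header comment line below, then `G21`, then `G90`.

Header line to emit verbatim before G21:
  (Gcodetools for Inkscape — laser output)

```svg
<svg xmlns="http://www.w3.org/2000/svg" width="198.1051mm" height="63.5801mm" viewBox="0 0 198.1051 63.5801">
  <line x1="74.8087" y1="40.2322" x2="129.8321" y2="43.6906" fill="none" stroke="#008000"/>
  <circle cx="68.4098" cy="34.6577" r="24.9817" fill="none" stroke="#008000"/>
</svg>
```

(Gcodetools for Inkscape — laser output)
G21
G90
G00 X74.8087 Y23.3479
M4 S629
G1 X129.8321 Y19.8895 F2541
G00 X93.3915 Y28.9224
M4 S629
G1 X86.0745 Y46.5871 F2541
G1 X68.4098 Y53.9041
G1 X50.7451 Y46.5871
G1 X43.4281 Y28.9224
G1 X50.7451 Y11.2577
G1 X68.4098 Y3.9407
G1 X86.0745 Y11.2577
G1 X93.3915 Y28.9224
M5

viewBox `0 0 198.1051 63.5801` with mm width/height → 1 unit = 1 mm. Flip: y_m = 63.5801 − y_svg.

**Shape 1** — `<line>` line segment, stroke `#008000` → score (S629, F2541). Machine vertices: (74.8087,23.3479) → (129.8321,19.8895). Open path.

**Shape 2** — `<circle>` circle, stroke `#008000` → score (S629, F2541). Machine vertices: (93.3915,28.9224) → (86.0745,46.5871) → (68.4098,53.9041) → (50.7451,46.5871) → (43.4281,28.9224) → (50.7451,11.2577) → (68.4098,3.9407) → (86.0745,11.2577) → (93.3915,28.9224). Closed: final G1 returns to the first vertex.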